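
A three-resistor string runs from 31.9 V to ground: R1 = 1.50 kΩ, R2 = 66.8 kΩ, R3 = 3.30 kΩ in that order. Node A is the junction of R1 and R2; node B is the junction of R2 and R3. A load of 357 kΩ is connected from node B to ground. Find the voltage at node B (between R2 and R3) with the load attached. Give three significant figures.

V ≈ 1.46 V

At node B, R3 is in parallel with the load: R3‖R_L = 3.270 kΩ.
Below node A the resistance is R2 + (R3‖R_L) = 70.07 kΩ, so V_A = 31.9 × 70.07/71.57 = 31.23 V.
Then V_B = V_A × (R3‖R_L)/(R2 + R3‖R_L) = 31.23 × 3.270/70.07 = 1.46 V.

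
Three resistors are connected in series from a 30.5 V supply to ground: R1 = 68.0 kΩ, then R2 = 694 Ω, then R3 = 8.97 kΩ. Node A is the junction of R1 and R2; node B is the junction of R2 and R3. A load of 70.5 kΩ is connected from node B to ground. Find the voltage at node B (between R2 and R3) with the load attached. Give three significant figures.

At node B, R3 is in parallel with the load: R3‖R_L = 7958 Ω.
Below node A the resistance is R2 + (R3‖R_L) = 8652 Ω, so V_A = 30.5 × 8652/76650 = 3.442 V.
Then V_B = V_A × (R3‖R_L)/(R2 + R3‖R_L) = 3.442 × 7958/8652 = 3.17 V.

V ≈ 3.17 V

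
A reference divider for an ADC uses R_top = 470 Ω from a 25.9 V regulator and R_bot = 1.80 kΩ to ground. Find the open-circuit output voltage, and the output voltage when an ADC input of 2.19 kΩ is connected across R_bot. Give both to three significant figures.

Unloaded: 20.5 V; loaded: 17.6 V

Open-circuit: V = 25.9 × 1800/(470 + 1800) = 20.5 V.
With the load, R_bot becomes R_bot‖R_L = 988.0 Ω, so V = 25.9 × 988.0/1458 = 17.6 V.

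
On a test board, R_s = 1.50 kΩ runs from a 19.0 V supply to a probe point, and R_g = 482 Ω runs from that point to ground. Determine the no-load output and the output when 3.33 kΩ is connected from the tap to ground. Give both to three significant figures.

Open-circuit: V = 19.0 × 482/(1500 + 482) = 4.62 V.
With the load, R_g becomes R_g‖R_L = 421.1 Ω, so V = 19.0 × 421.1/1921 = 4.16 V.

Unloaded: 4.62 V; loaded: 4.16 V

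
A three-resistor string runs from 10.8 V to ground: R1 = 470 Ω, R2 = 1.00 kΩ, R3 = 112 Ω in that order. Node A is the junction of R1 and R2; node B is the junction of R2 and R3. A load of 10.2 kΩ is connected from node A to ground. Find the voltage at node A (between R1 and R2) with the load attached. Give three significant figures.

V ≈ 7.35 V

Below node A the series string R2+R3 = 1112 Ω sits in parallel with the 10200 Ω load: 1003 Ω.
V_A = 10.8 × 1003/(470 + 1003) = 7.35 V.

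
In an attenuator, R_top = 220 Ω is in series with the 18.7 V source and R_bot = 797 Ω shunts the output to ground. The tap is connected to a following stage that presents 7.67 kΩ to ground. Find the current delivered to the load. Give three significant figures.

I_L ≈ 1.87 mA

R_bot‖R_L = 722.0 Ω; V_out = 18.7 × 722.0/942.0 = 14.33 V.
I_L = V_out / R_L = 14.33 / 7.67 kΩ = 1.87 mA.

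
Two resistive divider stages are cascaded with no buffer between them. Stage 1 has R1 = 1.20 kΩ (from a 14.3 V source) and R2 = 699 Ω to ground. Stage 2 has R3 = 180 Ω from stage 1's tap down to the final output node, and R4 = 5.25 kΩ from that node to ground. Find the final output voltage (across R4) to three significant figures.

V_out ≈ 4.71 V

Stage 2 presents R3+R4 = 5430 Ω as a load on stage 1's tap.
Stage 1's lower leg becomes R2‖(R3+R4) = 619.3 Ω, so V_mid = 14.3 × 619.3/1819 = 4.868 V.
Stage 2 is itself unloaded: V_out = V_mid × R4/(R3+R4) = 4.868 × 5250/5430 = 4.71 V.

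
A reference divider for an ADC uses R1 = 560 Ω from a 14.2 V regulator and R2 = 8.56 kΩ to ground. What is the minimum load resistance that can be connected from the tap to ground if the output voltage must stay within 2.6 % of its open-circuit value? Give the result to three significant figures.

R_L(min) ≈ 19.7 kΩ

Output resistance R_th = R1‖R2 = (560 × 8560)/9120 = 525.6 Ω.
The fractional drop is R_th/(R_th + R_L); requiring this ≤ 0.0260 gives R_L ≥ R_th(1/0.0260 − 1) = 525.6 × 37.46 = 19.7 kΩ.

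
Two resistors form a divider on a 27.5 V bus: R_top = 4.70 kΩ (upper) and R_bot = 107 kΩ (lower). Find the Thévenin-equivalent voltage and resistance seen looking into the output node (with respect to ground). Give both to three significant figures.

V_th is the open-circuit tap voltage: 27.5 × 107/(4.70 + 107) = 26.3 V.
With the supply zeroed, R_top and R_bot appear in parallel from the tap: R_th = R_top‖R_bot = (4.70 × 107)/111.7 = 4.50 kΩ.

V_th = 26.3 V, R_th = 4.50 kΩ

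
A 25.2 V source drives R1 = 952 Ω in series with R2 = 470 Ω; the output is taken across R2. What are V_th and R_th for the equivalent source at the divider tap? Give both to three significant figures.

V_th = 8.33 V, R_th = 315 Ω

V_th is the open-circuit tap voltage: 25.2 × 470/(952 + 470) = 8.33 V.
With the supply zeroed, R1 and R2 appear in parallel from the tap: R_th = R1‖R2 = (952 × 470)/1422 = 315 Ω.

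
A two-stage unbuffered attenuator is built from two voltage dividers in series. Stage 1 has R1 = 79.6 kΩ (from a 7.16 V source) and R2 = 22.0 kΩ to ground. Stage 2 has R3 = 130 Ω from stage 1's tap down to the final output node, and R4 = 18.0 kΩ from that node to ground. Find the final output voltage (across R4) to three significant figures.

Stage 2 presents R3+R4 = 18130 Ω as a load on stage 1's tap.
Stage 1's lower leg becomes R2‖(R3+R4) = 9939 Ω, so V_mid = 7.16 × 9939/89540 = 0.7948 V.
Stage 2 is itself unloaded: V_out = V_mid × R4/(R3+R4) = 0.7948 × 18000/18130 = 0.789 V.

V_out ≈ 0.789 V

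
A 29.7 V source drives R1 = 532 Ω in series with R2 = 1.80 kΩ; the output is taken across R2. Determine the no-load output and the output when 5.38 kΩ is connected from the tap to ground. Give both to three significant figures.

Unloaded: 22.9 V; loaded: 21.3 V

Open-circuit: V = 29.7 × 1800/(532 + 1800) = 22.9 V.
With the load, R2 becomes R2‖R_L = 1349 Ω, so V = 29.7 × 1349/1881 = 21.3 V.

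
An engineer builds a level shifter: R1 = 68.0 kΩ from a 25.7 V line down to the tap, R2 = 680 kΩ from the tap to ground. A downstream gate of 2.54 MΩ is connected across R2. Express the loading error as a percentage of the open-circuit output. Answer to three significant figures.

The divider's output (Thévenin) resistance is R1‖R2 = 61.82 kΩ.
Fractional drop under load = R_th/(R_th + R_L) = 61.82 / (61.82 + 2540) = 0.02376.
So the output falls by 2.38 %.

2.38 %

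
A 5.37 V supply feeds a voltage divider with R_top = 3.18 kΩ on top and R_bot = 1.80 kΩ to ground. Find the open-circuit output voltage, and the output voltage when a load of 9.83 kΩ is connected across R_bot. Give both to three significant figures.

Open-circuit: V = 5.37 × 1.80/(3.18 + 1.80) = 1.94 V.
With the load, R_bot becomes R_bot‖R_L = 1.521 kΩ, so V = 5.37 × 1.521/4.701 = 1.74 V.

Unloaded: 1.94 V; loaded: 1.74 V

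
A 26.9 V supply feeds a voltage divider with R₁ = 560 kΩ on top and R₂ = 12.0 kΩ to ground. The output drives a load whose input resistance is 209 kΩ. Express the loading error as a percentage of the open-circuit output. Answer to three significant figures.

The divider's output (Thévenin) resistance is R₁‖R₂ = 11.75 kΩ.
Fractional drop under load = R_th/(R_th + R_L) = 11.75 / (11.75 + 209) = 0.05322.
So the output falls by 5.32 %.

5.32 %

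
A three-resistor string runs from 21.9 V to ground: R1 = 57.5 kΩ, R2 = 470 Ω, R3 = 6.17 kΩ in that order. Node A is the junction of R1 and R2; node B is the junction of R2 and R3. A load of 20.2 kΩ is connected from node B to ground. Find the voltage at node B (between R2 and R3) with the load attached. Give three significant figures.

At node B, R3 is in parallel with the load: R3‖R_L = 4726 Ω.
Below node A the resistance is R2 + (R3‖R_L) = 5196 Ω, so V_A = 21.9 × 5196/62700 = 1.815 V.
Then V_B = V_A × (R3‖R_L)/(R2 + R3‖R_L) = 1.815 × 4726/5196 = 1.65 V.

V ≈ 1.65 V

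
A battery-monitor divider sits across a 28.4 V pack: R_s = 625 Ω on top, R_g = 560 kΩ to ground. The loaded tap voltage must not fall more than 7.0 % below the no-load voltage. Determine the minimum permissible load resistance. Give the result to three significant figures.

Output resistance R_th = R_s‖R_g = (625 × 560000)/560600 = 624.3 Ω.
The fractional drop is R_th/(R_th + R_L); requiring this ≤ 0.0700 gives R_L ≥ R_th(1/0.0700 − 1) = 624.3 × 13.29 = 8.29 kΩ.

R_L(min) ≈ 8.29 kΩ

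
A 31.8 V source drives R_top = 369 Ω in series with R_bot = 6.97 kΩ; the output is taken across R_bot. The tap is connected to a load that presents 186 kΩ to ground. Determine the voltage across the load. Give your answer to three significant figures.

The load sits in parallel with R_bot: R_bot‖R_L = (6970 × 186000) / (6970 + 186000) = 6718 Ω.
V_out = 31.8 × 6718 / (369 + 6718) = 31.8 × 6718/7087 = 30.1 V.

V_out ≈ 30.1 V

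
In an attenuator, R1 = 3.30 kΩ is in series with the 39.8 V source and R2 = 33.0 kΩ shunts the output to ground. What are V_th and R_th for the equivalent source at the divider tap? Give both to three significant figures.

V_th = 36.2 V, R_th = 3.00 kΩ

V_th is the open-circuit tap voltage: 39.8 × 33.0/(3.30 + 33.0) = 36.2 V.
With the supply zeroed, R1 and R2 appear in parallel from the tap: R_th = R1‖R2 = (3.30 × 33.0)/36.30 = 3.00 kΩ.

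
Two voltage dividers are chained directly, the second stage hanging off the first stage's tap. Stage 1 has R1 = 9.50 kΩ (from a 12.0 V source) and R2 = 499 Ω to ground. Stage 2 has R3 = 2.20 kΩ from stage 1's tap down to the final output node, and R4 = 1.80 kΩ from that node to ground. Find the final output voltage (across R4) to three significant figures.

V_out ≈ 0.241 V

Stage 2 presents R3+R4 = 4000 Ω as a load on stage 1's tap.
Stage 1's lower leg becomes R2‖(R3+R4) = 443.7 Ω, so V_mid = 12.0 × 443.7/9944 = 0.5354 V.
Stage 2 is itself unloaded: V_out = V_mid × R4/(R3+R4) = 0.5354 × 1800/4000 = 0.241 V.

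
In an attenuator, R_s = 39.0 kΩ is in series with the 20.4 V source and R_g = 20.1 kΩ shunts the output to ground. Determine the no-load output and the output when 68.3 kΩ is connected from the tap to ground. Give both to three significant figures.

Open-circuit: V = 20.4 × 20.1/(39.0 + 20.1) = 6.94 V.
With the load, R_g becomes R_g‖R_L = 15.53 kΩ, so V = 20.4 × 15.53/54.53 = 5.81 V.

Unloaded: 6.94 V; loaded: 5.81 V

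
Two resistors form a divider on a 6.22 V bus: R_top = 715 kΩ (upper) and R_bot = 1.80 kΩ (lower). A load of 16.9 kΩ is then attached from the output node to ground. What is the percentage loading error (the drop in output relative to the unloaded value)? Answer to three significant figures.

The divider's output (Thévenin) resistance is R_top‖R_bot = 1.795 kΩ.
Fractional drop under load = R_th/(R_th + R_L) = 1.795 / (1.795 + 16.9) = 0.09604.
So the output falls by 9.60 %.

9.60 %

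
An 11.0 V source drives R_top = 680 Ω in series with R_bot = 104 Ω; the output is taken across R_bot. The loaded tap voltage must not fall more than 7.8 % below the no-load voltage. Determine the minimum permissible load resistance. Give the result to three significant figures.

R_L(min) ≈ 1.07 kΩ

Output resistance R_th = R_top‖R_bot = (680 × 104)/784.0 = 90.20 Ω.
The fractional drop is R_th/(R_th + R_L); requiring this ≤ 0.0780 gives R_L ≥ R_th(1/0.0780 − 1) = 90.20 × 11.82 = 1.07 kΩ.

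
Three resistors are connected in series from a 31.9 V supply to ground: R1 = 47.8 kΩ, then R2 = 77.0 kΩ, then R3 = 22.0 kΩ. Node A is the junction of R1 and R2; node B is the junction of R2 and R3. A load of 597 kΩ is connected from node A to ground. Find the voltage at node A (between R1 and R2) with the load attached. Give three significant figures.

V ≈ 20.4 V

Below node A the series string R2+R3 = 99.00 kΩ sits in parallel with the 597 kΩ load: 84.92 kΩ.
V_A = 31.9 × 84.92/(47.8 + 84.92) = 20.4 V.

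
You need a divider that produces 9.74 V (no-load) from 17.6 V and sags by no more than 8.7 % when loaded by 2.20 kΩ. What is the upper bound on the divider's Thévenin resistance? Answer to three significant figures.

Loading drop = R_th/(R_th + R_L) ≤ 0.0870, so R_th ≤ R_L · ε/(1−ε) = 2.20 kΩ × 0.0870/0.9130 = 210 Ω.

R_th ≤ 210 Ω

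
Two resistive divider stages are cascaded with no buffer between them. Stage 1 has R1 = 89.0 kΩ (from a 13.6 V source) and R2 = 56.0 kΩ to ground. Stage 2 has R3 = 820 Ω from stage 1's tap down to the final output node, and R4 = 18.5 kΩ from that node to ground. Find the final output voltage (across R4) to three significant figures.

Stage 2 presents R3+R4 = 19320 Ω as a load on stage 1's tap.
Stage 1's lower leg becomes R2‖(R3+R4) = 14360 Ω, so V_mid = 13.6 × 14360/103400 = 1.890 V.
Stage 2 is itself unloaded: V_out = V_mid × R4/(R3+R4) = 1.890 × 18500/19320 = 1.81 V.

V_out ≈ 1.81 V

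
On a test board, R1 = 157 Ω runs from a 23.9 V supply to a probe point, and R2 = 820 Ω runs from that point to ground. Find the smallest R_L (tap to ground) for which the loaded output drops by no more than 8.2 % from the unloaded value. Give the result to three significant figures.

Output resistance R_th = R1‖R2 = (157 × 820)/977.0 = 131.8 Ω.
The fractional drop is R_th/(R_th + R_L); requiring this ≤ 0.0820 gives R_L ≥ R_th(1/0.0820 − 1) = 131.8 × 11.20 = 1.48 kΩ.

R_L(min) ≈ 1.48 kΩ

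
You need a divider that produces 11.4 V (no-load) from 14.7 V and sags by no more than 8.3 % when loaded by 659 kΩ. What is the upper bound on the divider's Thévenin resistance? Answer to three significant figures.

Loading drop = R_th/(R_th + R_L) ≤ 0.0830, so R_th ≤ R_L · ε/(1−ε) = 659 kΩ × 0.0830/0.9170 = 59.6 kΩ.

R_th ≤ 59.6 kΩ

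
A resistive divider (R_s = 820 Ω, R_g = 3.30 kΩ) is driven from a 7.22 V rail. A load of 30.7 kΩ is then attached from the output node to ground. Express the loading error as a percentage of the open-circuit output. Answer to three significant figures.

The divider's output (Thévenin) resistance is R_s‖R_g = 656.8 Ω.
Fractional drop under load = R_th/(R_th + R_L) = 656.8 / (656.8 + 30700) = 0.02095.
So the output falls by 2.09 %.

2.09 %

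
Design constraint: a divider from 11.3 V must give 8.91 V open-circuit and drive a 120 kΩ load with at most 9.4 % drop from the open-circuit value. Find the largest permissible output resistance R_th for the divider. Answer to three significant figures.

Loading drop = R_th/(R_th + R_L) ≤ 0.0940, so R_th ≤ R_L · ε/(1−ε) = 120 kΩ × 0.0940/0.9060 = 12.5 kΩ.

R_th ≤ 12.5 kΩ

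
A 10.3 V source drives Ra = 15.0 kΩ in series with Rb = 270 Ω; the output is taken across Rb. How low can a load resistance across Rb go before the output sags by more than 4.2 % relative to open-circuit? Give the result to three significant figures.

Output resistance R_th = Ra‖Rb = (15000 × 270)/15270 = 265.2 Ω.
The fractional drop is R_th/(R_th + R_L); requiring this ≤ 0.0420 gives R_L ≥ R_th(1/0.0420 − 1) = 265.2 × 22.81 = 6.05 kΩ.

R_L(min) ≈ 6.05 kΩ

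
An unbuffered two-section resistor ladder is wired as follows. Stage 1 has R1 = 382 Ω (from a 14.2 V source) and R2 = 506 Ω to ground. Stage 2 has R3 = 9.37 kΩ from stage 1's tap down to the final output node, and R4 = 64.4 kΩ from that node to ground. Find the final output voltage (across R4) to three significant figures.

V_out ≈ 7.04 V

Stage 2 presents R3+R4 = 73770 Ω as a load on stage 1's tap.
Stage 1's lower leg becomes R2‖(R3+R4) = 502.6 Ω, so V_mid = 14.2 × 502.6/884.6 = 8.068 V.
Stage 2 is itself unloaded: V_out = V_mid × R4/(R3+R4) = 8.068 × 64400/73770 = 7.04 V.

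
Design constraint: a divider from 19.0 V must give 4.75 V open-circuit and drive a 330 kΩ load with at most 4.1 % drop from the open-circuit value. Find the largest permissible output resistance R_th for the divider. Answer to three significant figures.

R_th ≤ 14.1 kΩ

Loading drop = R_th/(R_th + R_L) ≤ 0.0410, so R_th ≤ R_L · ε/(1−ε) = 330 kΩ × 0.0410/0.9590 = 14.1 kΩ.
(Any R1, R2 with R2/(R1+R2) = 0.250 and R1‖R2 ≤ 14.1 kΩ will meet the spec.)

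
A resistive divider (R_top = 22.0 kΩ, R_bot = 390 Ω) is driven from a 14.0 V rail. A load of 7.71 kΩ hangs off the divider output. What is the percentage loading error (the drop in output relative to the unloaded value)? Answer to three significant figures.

4.73 %

The divider's output (Thévenin) resistance is R_top‖R_bot = 383.2 Ω.
Fractional drop under load = R_th/(R_th + R_L) = 383.2 / (383.2 + 7710) = 0.04735.
So the output falls by 4.73 %.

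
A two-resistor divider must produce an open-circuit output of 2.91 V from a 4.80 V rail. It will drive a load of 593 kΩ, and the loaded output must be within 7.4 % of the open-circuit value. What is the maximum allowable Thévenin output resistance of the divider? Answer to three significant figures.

R_th ≤ 47.4 kΩ

Loading drop = R_th/(R_th + R_L) ≤ 0.0740, so R_th ≤ R_L · ε/(1−ε) = 593 kΩ × 0.0740/0.9260 = 47.4 kΩ.
(Any R1, R2 with R2/(R1+R2) = 0.606 and R1‖R2 ≤ 47.4 kΩ will meet the spec.)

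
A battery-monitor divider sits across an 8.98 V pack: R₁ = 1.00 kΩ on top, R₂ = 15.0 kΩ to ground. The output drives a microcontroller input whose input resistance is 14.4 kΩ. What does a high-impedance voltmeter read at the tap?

The load sits in parallel with R₂: R₂‖R_L = (15.0 × 14.4) / (15.0 + 14.4) = 7.347 kΩ.
V_out = 8.98 × 7.347 / (1.00 + 7.347) = 8.98 × 7.347/8.347 = 7.90 V.

V_out ≈ 7.90 V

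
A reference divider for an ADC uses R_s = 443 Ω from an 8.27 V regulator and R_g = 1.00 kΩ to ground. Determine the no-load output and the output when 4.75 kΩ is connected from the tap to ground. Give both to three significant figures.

Unloaded: 5.73 V; loaded: 5.38 V

Open-circuit: V = 8.27 × 1000/(443 + 1000) = 5.73 V.
With the load, R_g becomes R_g‖R_L = 826.1 Ω, so V = 8.27 × 826.1/1269 = 5.38 V.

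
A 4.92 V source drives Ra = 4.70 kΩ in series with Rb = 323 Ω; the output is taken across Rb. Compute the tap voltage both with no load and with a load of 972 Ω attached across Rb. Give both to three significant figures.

Unloaded: 0.316 V; loaded: 0.241 V

Open-circuit: V = 4.92 × 323/(4700 + 323) = 0.316 V.
With the load, Rb becomes Rb‖R_L = 242.4 Ω, so V = 4.92 × 242.4/4942 = 0.241 V.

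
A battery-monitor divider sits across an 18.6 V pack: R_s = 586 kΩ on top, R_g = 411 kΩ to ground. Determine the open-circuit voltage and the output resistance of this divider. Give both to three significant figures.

V_th = 7.67 V, R_th = 242 kΩ

V_th is the open-circuit tap voltage: 18.6 × 411/(586 + 411) = 7.67 V.
With the supply zeroed, R_s and R_g appear in parallel from the tap: R_th = R_s‖R_g = (586 × 411)/997.0 = 242 kΩ.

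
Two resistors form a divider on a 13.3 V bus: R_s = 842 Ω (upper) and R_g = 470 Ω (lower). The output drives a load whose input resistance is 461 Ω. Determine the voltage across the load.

V_out ≈ 2.88 V

The load sits in parallel with R_g: R_g‖R_L = (470 × 461) / (470 + 461) = 232.7 Ω.
V_out = 13.3 × 232.7 / (842 + 232.7) = 13.3 × 232.7/1075 = 2.88 V.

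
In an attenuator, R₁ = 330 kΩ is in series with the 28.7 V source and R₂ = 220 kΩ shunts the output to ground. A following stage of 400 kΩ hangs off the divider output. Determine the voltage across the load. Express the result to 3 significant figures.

V_out ≈ 8.63 V

The load sits in parallel with R₂: R₂‖R_L = (220 × 400) / (220 + 400) = 141.9 kΩ.
V_out = 28.7 × 141.9 / (330 + 141.9) = 28.7 × 141.9/471.9 = 8.63 V.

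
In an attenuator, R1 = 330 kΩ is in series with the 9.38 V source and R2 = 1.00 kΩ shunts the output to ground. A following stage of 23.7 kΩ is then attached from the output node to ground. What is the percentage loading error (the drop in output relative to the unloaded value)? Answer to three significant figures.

4.04 %

The divider's output (Thévenin) resistance is R1‖R2 = 0.9970 kΩ.
Fractional drop under load = R_th/(R_th + R_L) = 0.9970 / (0.9970 + 23.7) = 0.04037.
So the output falls by 4.04 %.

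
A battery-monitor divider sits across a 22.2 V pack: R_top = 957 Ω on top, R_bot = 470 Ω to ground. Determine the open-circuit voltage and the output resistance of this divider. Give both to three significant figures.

V_th is the open-circuit tap voltage: 22.2 × 470/(957 + 470) = 7.31 V.
With the supply zeroed, R_top and R_bot appear in parallel from the tap: R_th = R_top‖R_bot = (957 × 470)/1427 = 315 Ω.

V_th = 7.31 V, R_th = 315 Ω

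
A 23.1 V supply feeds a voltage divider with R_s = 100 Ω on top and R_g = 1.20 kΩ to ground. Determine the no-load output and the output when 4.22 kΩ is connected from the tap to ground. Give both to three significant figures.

Open-circuit: V = 23.1 × 1200/(100 + 1200) = 21.3 V.
With the load, R_g becomes R_g‖R_L = 934.3 Ω, so V = 23.1 × 934.3/1034 = 20.9 V.

Unloaded: 21.3 V; loaded: 20.9 V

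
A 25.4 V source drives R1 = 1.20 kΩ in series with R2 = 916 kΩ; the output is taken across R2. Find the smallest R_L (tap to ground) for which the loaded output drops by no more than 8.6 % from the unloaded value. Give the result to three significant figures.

Output resistance R_th = R1‖R2 = (1.20 × 916)/917.2 = 1.198 kΩ.
The fractional drop is R_th/(R_th + R_L); requiring this ≤ 0.0860 gives R_L ≥ R_th(1/0.0860 − 1) = 1.198 × 10.63 = 12.7 kΩ.

R_L(min) ≈ 12.7 kΩ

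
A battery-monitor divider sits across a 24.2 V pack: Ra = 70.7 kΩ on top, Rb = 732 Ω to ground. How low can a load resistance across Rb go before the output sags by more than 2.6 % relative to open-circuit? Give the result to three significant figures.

Output resistance R_th = Ra‖Rb = (70700 × 732)/71430 = 724.5 Ω.
The fractional drop is R_th/(R_th + R_L); requiring this ≤ 0.0260 gives R_L ≥ R_th(1/0.0260 − 1) = 724.5 × 37.46 = 27.1 kΩ.

R_L(min) ≈ 27.1 kΩ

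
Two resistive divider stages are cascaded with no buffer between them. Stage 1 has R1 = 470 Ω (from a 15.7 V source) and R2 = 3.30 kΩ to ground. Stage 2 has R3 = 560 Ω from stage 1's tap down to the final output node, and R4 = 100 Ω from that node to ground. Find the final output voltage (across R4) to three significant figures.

Stage 2 presents R3+R4 = 660.0 Ω as a load on stage 1's tap.
Stage 1's lower leg becomes R2‖(R3+R4) = 550.0 Ω, so V_mid = 15.7 × 550.0/1020 = 8.466 V.
Stage 2 is itself unloaded: V_out = V_mid × R4/(R3+R4) = 8.466 × 100/660.0 = 1.28 V.

V_out ≈ 1.28 V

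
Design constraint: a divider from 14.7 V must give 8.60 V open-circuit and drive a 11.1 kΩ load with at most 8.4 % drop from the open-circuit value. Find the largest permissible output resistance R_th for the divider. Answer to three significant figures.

Loading drop = R_th/(R_th + R_L) ≤ 0.0840, so R_th ≤ R_L · ε/(1−ε) = 11.1 kΩ × 0.0840/0.9160 = 1.02 kΩ.
(Any R1, R2 with R2/(R1+R2) = 0.585 and R1‖R2 ≤ 1.02 kΩ will meet the spec.)

R_th ≤ 1.02 kΩ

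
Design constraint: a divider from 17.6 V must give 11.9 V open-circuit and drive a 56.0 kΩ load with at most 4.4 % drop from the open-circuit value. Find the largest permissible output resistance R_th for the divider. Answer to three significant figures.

R_th ≤ 2.58 kΩ

Loading drop = R_th/(R_th + R_L) ≤ 0.0440, so R_th ≤ R_L · ε/(1−ε) = 56.0 kΩ × 0.0440/0.9560 = 2.58 kΩ.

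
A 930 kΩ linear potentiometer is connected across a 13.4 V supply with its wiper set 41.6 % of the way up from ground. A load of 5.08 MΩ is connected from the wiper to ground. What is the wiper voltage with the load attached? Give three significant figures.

V ≈ 5.34 V

The wiper splits the pot into (1−α)R = 543.1 kΩ above and αR = 386.9 kΩ below.
Lower section ‖ load = 359.5 kΩ.
V_wiper = 13.4 × 359.5/(543.1 + 359.5) = 5.34 V.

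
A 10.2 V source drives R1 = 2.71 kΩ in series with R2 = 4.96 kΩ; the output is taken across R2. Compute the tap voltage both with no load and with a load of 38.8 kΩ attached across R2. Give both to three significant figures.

Open-circuit: V = 10.2 × 4.96/(2.71 + 4.96) = 6.60 V.
With the load, R2 becomes R2‖R_L = 4.398 kΩ, so V = 10.2 × 4.398/7.108 = 6.31 V.

Unloaded: 6.60 V; loaded: 6.31 V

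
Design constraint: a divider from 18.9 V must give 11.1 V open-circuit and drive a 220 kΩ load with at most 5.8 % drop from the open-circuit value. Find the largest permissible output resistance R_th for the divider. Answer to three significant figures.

Loading drop = R_th/(R_th + R_L) ≤ 0.0580, so R_th ≤ R_L · ε/(1−ε) = 220 kΩ × 0.0580/0.9420 = 13.5 kΩ.

R_th ≤ 13.5 kΩ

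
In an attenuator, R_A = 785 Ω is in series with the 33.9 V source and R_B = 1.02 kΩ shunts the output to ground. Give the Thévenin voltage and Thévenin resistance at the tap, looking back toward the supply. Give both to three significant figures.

V_th is the open-circuit tap voltage: 33.9 × 1020/(785 + 1020) = 19.2 V.
With the supply zeroed, R_A and R_B appear in parallel from the tap: R_th = R_A‖R_B = (785 × 1020)/1805 = 444 Ω.

V_th = 19.2 V, R_th = 444 Ω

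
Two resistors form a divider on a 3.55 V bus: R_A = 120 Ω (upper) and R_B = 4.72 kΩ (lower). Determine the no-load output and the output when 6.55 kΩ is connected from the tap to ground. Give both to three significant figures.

Unloaded: 3.46 V; loaded: 3.40 V

Open-circuit: V = 3.55 × 4720/(120 + 4720) = 3.46 V.
With the load, R_B becomes R_B‖R_L = 2743 Ω, so V = 3.55 × 2743/2863 = 3.40 V.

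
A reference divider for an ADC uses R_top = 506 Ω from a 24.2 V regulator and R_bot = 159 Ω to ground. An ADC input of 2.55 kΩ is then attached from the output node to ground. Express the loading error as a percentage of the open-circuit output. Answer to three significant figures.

4.53 %

The divider's output (Thévenin) resistance is R_top‖R_bot = 121.0 Ω.
Fractional drop under load = R_th/(R_th + R_L) = 121.0 / (121.0 + 2550) = 0.04530.
So the output falls by 4.53 %.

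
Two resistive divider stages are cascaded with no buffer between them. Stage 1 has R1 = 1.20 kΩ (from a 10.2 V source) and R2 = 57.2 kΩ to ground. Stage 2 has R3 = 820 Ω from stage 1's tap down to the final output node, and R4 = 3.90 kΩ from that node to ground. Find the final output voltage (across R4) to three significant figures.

V_out ≈ 6.61 V

Stage 2 presents R3+R4 = 4720 Ω as a load on stage 1's tap.
Stage 1's lower leg becomes R2‖(R3+R4) = 4360 Ω, so V_mid = 10.2 × 4360/5560 = 7.999 V.
Stage 2 is itself unloaded: V_out = V_mid × R4/(R3+R4) = 7.999 × 3900/4720 = 6.61 V.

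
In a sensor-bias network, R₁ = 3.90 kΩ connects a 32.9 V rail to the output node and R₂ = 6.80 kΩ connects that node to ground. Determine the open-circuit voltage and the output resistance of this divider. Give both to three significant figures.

V_th is the open-circuit tap voltage: 32.9 × 6.80/(3.90 + 6.80) = 20.9 V.
With the supply zeroed, R₁ and R₂ appear in parallel from the tap: R_th = R₁‖R₂ = (3.90 × 6.80)/10.70 = 2.48 kΩ.

V_th = 20.9 V, R_th = 2.48 kΩ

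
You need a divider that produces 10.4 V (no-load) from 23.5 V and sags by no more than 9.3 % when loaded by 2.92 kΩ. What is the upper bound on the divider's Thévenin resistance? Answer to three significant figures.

Loading drop = R_th/(R_th + R_L) ≤ 0.0930, so R_th ≤ R_L · ε/(1−ε) = 2.92 kΩ × 0.0930/0.9070 = 299 Ω.

R_th ≤ 299 Ω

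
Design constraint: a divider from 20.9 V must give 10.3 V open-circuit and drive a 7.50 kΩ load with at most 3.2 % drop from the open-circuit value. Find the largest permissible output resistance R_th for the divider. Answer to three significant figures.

Loading drop = R_th/(R_th + R_L) ≤ 0.0320, so R_th ≤ R_L · ε/(1−ε) = 7.50 kΩ × 0.0320/0.9680 = 248 Ω.

R_th ≤ 248 Ω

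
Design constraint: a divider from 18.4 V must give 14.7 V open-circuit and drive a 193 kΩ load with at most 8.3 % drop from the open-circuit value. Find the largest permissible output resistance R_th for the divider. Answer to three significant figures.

Loading drop = R_th/(R_th + R_L) ≤ 0.0830, so R_th ≤ R_L · ε/(1−ε) = 193 kΩ × 0.0830/0.9170 = 17.5 kΩ.
(Any R1, R2 with R2/(R1+R2) = 0.799 and R1‖R2 ≤ 17.5 kΩ will meet the spec.)

R_th ≤ 17.5 kΩ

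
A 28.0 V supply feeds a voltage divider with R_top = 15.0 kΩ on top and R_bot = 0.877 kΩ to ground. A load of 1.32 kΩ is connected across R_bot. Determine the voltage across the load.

V_out ≈ 0.950 V

The load sits in parallel with R_bot: R_bot‖R_L = (877 × 1320) / (877 + 1320) = 526.9 Ω.
V_out = 28.0 × 526.9 / (15000 + 526.9) = 28.0 × 526.9/15530 = 0.950 V.
(Unloaded it would have been 1.55 V.)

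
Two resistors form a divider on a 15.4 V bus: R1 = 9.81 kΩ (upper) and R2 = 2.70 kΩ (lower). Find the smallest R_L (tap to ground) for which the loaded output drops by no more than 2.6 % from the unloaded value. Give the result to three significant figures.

R_L(min) ≈ 79.3 kΩ

Output resistance R_th = R1‖R2 = (9.81 × 2.70)/12.51 = 2.117 kΩ.
The fractional drop is R_th/(R_th + R_L); requiring this ≤ 0.0260 gives R_L ≥ R_th(1/0.0260 − 1) = 2.117 × 37.46 = 79.3 kΩ.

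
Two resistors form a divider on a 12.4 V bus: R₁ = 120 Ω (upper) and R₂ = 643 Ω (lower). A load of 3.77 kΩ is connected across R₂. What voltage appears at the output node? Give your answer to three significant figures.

The load sits in parallel with R₂: R₂‖R_L = (643 × 3770) / (643 + 3770) = 549.3 Ω.
V_out = 12.4 × 549.3 / (120 + 549.3) = 12.4 × 549.3/669.3 = 10.2 V.

V_out ≈ 10.2 V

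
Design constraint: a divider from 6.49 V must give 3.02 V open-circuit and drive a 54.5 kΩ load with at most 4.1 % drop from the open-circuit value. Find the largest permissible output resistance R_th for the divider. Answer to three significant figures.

Loading drop = R_th/(R_th + R_L) ≤ 0.0410, so R_th ≤ R_L · ε/(1−ε) = 54.5 kΩ × 0.0410/0.9590 = 2.33 kΩ.
(Any R1, R2 with R2/(R1+R2) = 0.465 and R1‖R2 ≤ 2.33 kΩ will meet the spec.)

R_th ≤ 2.33 kΩ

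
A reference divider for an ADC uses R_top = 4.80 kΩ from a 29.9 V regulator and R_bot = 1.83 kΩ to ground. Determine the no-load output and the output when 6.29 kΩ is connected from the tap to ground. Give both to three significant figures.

Unloaded: 8.25 V; loaded: 6.82 V

Open-circuit: V = 29.9 × 1.83/(4.80 + 1.83) = 8.25 V.
With the load, R_bot becomes R_bot‖R_L = 1.418 kΩ, so V = 29.9 × 1.418/6.218 = 6.82 V.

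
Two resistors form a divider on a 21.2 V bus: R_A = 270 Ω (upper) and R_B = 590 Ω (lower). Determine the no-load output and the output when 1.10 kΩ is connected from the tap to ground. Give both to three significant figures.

Open-circuit: V = 21.2 × 590/(270 + 590) = 14.5 V.
With the load, R_B becomes R_B‖R_L = 384.0 Ω, so V = 21.2 × 384.0/654.0 = 12.4 V.

Unloaded: 14.5 V; loaded: 12.4 V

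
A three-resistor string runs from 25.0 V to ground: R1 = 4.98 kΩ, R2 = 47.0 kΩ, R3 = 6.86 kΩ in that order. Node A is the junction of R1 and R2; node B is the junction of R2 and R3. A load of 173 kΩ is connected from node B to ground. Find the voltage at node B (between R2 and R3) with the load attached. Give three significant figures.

At node B, R3 is in parallel with the load: R3‖R_L = 6.598 kΩ.
Below node A the resistance is R2 + (R3‖R_L) = 53.60 kΩ, so V_A = 25.0 × 53.60/58.58 = 22.87 V.
Then V_B = V_A × (R3‖R_L)/(R2 + R3‖R_L) = 22.87 × 6.598/53.60 = 2.82 V.

V ≈ 2.82 V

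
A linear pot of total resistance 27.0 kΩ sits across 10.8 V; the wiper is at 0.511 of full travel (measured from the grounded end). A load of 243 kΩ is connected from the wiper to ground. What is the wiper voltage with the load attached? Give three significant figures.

The wiper splits the pot into (1−α)R = 13.20 kΩ above and αR = 13.80 kΩ below.
Lower section ‖ load = 13.06 kΩ.
V_wiper = 10.8 × 13.06/(13.20 + 13.06) = 5.37 V.

V ≈ 5.37 V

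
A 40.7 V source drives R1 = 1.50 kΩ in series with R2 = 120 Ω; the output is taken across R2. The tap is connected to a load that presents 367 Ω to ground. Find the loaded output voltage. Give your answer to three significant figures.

The load sits in parallel with R2: R2‖R_L = (120 × 367) / (120 + 367) = 90.43 Ω.
V_out = 40.7 × 90.43 / (1500 + 90.43) = 40.7 × 90.43/1590 = 2.31 V.

V_out ≈ 2.31 V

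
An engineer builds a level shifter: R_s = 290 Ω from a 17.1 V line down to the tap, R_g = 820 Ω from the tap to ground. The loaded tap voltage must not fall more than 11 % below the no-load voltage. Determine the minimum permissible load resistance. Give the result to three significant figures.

R_L(min) ≈ 1.73 kΩ

Output resistance R_th = R_s‖R_g = (290 × 820)/1110 = 214.2 Ω.
The fractional drop is R_th/(R_th + R_L); requiring this ≤ 0.110 gives R_L ≥ R_th(1/0.110 − 1) = 214.2 × 8.091 = 1.73 kΩ.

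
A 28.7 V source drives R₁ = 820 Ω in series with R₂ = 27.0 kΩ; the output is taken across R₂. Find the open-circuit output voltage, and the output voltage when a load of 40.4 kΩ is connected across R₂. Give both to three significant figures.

Unloaded: 27.9 V; loaded: 27.3 V

Open-circuit: V = 28.7 × 27000/(820 + 27000) = 27.9 V.
With the load, R₂ becomes R₂‖R_L = 16180 Ω, so V = 28.7 × 16180/17000 = 27.3 V.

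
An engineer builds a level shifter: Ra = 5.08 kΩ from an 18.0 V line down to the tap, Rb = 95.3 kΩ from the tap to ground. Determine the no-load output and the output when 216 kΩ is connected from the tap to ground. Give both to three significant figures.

Open-circuit: V = 18.0 × 95.3/(5.08 + 95.3) = 17.1 V.
With the load, Rb becomes Rb‖R_L = 66.13 kΩ, so V = 18.0 × 66.13/71.21 = 16.7 V.

Unloaded: 17.1 V; loaded: 16.7 V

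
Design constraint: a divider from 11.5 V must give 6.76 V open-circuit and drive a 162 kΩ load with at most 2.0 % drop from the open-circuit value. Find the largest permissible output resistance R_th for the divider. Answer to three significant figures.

R_th ≤ 3.31 kΩ

Loading drop = R_th/(R_th + R_L) ≤ 0.0200, so R_th ≤ R_L · ε/(1−ε) = 162 kΩ × 0.0200/0.9800 = 3.31 kΩ.
(Any R1, R2 with R2/(R1+R2) = 0.588 and R1‖R2 ≤ 3.31 kΩ will meet the spec.)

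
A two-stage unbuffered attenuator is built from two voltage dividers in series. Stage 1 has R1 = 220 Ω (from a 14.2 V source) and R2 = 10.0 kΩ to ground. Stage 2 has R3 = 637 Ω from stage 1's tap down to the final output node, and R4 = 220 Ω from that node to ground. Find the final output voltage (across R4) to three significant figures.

V_out ≈ 2.85 V

Stage 2 presents R3+R4 = 857.0 Ω as a load on stage 1's tap.
Stage 1's lower leg becomes R2‖(R3+R4) = 789.4 Ω, so V_mid = 14.2 × 789.4/1009 = 11.10 V.
Stage 2 is itself unloaded: V_out = V_mid × R4/(R3+R4) = 11.10 × 220/857.0 = 2.85 V.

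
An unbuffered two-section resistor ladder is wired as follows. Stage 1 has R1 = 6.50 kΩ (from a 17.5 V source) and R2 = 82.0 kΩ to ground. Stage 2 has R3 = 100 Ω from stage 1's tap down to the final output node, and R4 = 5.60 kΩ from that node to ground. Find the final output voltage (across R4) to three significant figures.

Stage 2 presents R3+R4 = 5700 Ω as a load on stage 1's tap.
Stage 1's lower leg becomes R2‖(R3+R4) = 5330 Ω, so V_mid = 17.5 × 5330/11830 = 7.884 V.
Stage 2 is itself unloaded: V_out = V_mid × R4/(R3+R4) = 7.884 × 5600/5700 = 7.75 V.

V_out ≈ 7.75 V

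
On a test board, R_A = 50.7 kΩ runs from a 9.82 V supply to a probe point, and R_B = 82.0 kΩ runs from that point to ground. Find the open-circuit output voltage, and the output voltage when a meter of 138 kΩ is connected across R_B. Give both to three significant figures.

Open-circuit: V = 9.82 × 82.0/(50.7 + 82.0) = 6.07 V.
With the load, R_B becomes R_B‖R_L = 51.44 kΩ, so V = 9.82 × 51.44/102.1 = 4.95 V.

Unloaded: 6.07 V; loaded: 4.95 V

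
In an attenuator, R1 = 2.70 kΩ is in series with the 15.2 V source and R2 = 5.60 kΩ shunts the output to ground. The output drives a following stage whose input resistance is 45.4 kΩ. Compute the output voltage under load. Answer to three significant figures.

V_out ≈ 9.86 V

The load sits in parallel with R2: R2‖R_L = (5.60 × 45.4) / (5.60 + 45.4) = 4.985 kΩ.
V_out = 15.2 × 4.985 / (2.70 + 4.985) = 15.2 × 4.985/7.685 = 9.86 V.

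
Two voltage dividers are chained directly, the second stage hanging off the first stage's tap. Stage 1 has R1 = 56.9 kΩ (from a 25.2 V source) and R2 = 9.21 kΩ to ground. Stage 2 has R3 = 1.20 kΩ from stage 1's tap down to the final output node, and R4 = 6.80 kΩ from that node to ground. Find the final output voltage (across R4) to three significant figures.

V_out ≈ 1.50 V

Stage 2 presents R3+R4 = 8.000 kΩ as a load on stage 1's tap.
Stage 1's lower leg becomes R2‖(R3+R4) = 4.281 kΩ, so V_mid = 25.2 × 4.281/61.18 = 1.763 V.
Stage 2 is itself unloaded: V_out = V_mid × R4/(R3+R4) = 1.763 × 6.80/8.000 = 1.50 V.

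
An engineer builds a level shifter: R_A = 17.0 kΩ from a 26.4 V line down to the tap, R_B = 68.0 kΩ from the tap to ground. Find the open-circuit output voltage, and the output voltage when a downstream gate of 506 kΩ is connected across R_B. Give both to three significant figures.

Unloaded: 21.1 V; loaded: 20.6 V

Open-circuit: V = 26.4 × 68.0/(17.0 + 68.0) = 21.1 V.
With the load, R_B becomes R_B‖R_L = 59.94 kΩ, so V = 26.4 × 59.94/76.94 = 20.6 V.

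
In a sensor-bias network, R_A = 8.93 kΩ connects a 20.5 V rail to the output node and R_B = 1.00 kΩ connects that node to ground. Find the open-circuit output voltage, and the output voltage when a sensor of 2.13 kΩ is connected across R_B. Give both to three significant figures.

Unloaded: 2.06 V; loaded: 1.45 V

Open-circuit: V = 20.5 × 1.00/(8.93 + 1.00) = 2.06 V.
With the load, R_B becomes R_B‖R_L = 0.6805 kΩ, so V = 20.5 × 0.6805/9.611 = 1.45 V.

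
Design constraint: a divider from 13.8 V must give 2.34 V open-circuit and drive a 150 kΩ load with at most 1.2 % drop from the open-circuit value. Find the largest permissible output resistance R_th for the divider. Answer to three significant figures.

R_th ≤ 1.82 kΩ

Loading drop = R_th/(R_th + R_L) ≤ 0.0120, so R_th ≤ R_L · ε/(1−ε) = 150 kΩ × 0.0120/0.9880 = 1.82 kΩ.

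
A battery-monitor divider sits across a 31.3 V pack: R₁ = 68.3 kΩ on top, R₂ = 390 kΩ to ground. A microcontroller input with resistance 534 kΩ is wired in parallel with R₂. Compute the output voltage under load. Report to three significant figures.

The load sits in parallel with R₂: R₂‖R_L = (390 × 534) / (390 + 534) = 225.4 kΩ.
V_out = 31.3 × 225.4 / (68.3 + 225.4) = 31.3 × 225.4/293.7 = 24.0 V.

V_out ≈ 24.0 V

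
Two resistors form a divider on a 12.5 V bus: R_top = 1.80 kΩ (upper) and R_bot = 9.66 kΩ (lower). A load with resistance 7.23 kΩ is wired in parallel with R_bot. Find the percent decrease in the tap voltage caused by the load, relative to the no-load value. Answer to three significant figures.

The divider's output (Thévenin) resistance is R_top‖R_bot = 1.517 kΩ.
Fractional drop under load = R_th/(R_th + R_L) = 1.517 / (1.517 + 7.23) = 0.1735.
So the output falls by 17.3 %.

17.3 %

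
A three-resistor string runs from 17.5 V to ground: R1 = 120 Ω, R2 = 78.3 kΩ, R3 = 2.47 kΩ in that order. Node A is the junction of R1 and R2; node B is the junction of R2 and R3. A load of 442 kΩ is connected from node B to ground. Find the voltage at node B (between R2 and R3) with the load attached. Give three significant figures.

At node B, R3 is in parallel with the load: R3‖R_L = 2456 Ω.
Below node A the resistance is R2 + (R3‖R_L) = 80760 Ω, so V_A = 17.5 × 80760/80880 = 17.47 V.
Then V_B = V_A × (R3‖R_L)/(R2 + R3‖R_L) = 17.47 × 2456/80760 = 0.531 V.

V ≈ 0.531 V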